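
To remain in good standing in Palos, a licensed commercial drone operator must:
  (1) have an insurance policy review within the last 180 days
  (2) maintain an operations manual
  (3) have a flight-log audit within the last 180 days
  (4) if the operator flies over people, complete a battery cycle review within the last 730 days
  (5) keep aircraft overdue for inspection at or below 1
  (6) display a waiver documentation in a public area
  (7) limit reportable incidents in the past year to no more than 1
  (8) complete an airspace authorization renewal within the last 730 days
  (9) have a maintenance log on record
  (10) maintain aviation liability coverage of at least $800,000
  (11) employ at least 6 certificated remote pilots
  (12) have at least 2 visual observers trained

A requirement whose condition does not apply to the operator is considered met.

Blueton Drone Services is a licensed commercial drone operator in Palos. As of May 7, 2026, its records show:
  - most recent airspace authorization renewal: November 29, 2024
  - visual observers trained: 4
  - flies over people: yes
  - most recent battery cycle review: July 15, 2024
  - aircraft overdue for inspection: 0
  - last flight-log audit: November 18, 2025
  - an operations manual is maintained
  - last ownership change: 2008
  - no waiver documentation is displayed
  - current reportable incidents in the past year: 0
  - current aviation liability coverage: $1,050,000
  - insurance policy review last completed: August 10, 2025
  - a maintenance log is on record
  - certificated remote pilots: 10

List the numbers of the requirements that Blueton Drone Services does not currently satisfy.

1. insurance policy review 270 days ago vs limit 180 → not met
2. operations manual present → met
3. flight-log audit 170 days ago vs limit 180 → met
4. condition 'flies over people' holds; battery cycle review 661 days ago vs limit 730 → met
5. aircraft overdue for inspection 0 ≤ 1 → met
6. waiver documentation absent → not met
7. reportable incidents in the past year 0 ≤ 1 → met
8. airspace authorization renewal 524 days ago vs limit 730 → met
9. maintenance log present → met
10. aviation liability coverage $1,050,000 ≥ $800,000 → met
11. certificated remote pilots 10 ≥ 6 → met
12. visual observers trained 4 ≥ 2 → met
Not met: 1, 6

1, 6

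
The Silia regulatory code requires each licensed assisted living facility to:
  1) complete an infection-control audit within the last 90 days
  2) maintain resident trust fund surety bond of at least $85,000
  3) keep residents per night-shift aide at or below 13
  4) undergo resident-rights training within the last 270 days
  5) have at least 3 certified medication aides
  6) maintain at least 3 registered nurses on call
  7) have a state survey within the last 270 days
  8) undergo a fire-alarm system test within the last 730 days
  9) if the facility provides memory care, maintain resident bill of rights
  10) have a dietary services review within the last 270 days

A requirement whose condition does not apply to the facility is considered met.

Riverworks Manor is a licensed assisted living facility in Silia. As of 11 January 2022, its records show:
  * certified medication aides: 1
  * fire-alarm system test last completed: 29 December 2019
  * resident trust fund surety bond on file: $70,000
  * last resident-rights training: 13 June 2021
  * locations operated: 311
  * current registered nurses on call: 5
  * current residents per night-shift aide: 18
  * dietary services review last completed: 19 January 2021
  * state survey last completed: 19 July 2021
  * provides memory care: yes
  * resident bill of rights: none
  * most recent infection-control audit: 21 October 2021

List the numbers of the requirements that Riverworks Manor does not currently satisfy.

1. infection-control audit 82 days ago vs limit 90 → met
2. resident trust fund surety bond $70,000 < $85,000 → not met
3. residents per night-shift aide 18 > 13 → not met
4. resident-rights training 212 days ago vs limit 270 → met
5. certified medication aides 1 < 3 → not met
6. registered nurses on call 5 ≥ 3 → met
7. state survey 176 days ago vs limit 270 → met
8. fire-alarm system test 744 days ago vs limit 730 → not met
9. condition 'provides memory care' holds; resident bill of rights absent → not met
10. dietary services review 357 days ago vs limit 270 → not met
Not met: 2, 3, 5, 8, 9, 10

2, 3, 5, 8, 9, 10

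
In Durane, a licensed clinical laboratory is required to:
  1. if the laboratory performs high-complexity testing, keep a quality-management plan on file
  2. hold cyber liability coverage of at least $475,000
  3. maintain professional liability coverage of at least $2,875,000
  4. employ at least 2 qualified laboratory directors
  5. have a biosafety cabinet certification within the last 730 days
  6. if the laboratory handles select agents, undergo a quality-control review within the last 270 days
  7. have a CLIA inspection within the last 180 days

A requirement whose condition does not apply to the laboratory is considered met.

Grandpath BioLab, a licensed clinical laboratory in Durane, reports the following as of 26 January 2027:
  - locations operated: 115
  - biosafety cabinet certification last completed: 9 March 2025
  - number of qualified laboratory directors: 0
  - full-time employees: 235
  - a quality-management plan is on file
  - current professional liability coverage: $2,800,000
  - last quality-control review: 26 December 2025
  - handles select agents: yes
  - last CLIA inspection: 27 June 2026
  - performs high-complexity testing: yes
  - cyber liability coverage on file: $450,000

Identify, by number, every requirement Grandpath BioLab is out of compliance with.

1. condition 'performs high-complexity testing' holds; quality-management plan present → met
2. cyber liability coverage $450,000 < $475,000 → not met
3. professional liability coverage $2,800,000 < $2,875,000 → not met
4. qualified laboratory directors 0 < 2 → not met
5. biosafety cabinet certification 688 days ago vs limit 730 → met
6. condition 'handles select agents' holds; quality-control review 396 days ago vs limit 270 → not met
7. CLIA inspection 213 days ago vs limit 180 → not met
Not met: 2, 3, 4, 6, 7

2, 3, 4, 6, 7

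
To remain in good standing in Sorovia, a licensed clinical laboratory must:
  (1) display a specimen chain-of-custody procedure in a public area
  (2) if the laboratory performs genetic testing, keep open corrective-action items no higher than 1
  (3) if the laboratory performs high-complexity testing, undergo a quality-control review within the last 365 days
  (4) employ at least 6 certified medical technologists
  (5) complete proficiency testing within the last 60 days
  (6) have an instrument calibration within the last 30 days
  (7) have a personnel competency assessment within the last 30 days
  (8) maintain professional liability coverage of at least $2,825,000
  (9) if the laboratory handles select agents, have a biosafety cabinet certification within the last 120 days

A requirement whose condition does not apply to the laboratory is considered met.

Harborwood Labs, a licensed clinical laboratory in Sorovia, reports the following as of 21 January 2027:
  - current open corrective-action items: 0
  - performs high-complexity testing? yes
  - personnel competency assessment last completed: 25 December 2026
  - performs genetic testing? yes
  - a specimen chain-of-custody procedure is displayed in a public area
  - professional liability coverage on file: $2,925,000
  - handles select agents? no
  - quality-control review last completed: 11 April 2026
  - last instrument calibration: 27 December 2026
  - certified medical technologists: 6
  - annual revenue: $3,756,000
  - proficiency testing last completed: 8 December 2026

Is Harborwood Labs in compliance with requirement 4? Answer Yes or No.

Yes

4. certified medical technologists 6 ≥ 6 → met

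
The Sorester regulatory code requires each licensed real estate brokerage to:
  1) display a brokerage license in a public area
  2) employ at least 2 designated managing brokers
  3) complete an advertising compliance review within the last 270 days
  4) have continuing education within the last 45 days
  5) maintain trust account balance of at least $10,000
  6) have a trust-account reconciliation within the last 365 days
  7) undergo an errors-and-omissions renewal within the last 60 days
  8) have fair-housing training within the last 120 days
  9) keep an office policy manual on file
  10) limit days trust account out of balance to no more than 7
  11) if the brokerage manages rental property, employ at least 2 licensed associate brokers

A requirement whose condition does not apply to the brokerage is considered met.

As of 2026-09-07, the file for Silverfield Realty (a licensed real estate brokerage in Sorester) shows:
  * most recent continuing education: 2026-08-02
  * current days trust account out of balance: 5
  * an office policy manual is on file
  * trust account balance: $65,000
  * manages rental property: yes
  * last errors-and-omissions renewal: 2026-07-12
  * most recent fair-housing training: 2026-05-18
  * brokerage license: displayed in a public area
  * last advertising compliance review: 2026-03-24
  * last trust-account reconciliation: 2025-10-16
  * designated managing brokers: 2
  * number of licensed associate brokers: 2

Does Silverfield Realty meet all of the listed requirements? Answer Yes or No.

1. brokerage license present → met
2. designated managing brokers 2 ≥ 2 → met
3. advertising compliance review 167 days ago vs limit 270 → met
4. continuing education 36 days ago vs limit 45 → met
5. trust account balance $65,000 ≥ $10,000 → met
6. trust-account reconciliation 326 days ago vs limit 365 → met
7. errors-and-omissions renewal 57 days ago vs limit 60 → met
8. fair-housing training 112 days ago vs limit 120 → met
9. office policy manual present → met
10. days trust account out of balance 5 ≤ 7 → met
11. condition 'manages rental property' holds; licensed associate brokers 2 ≥ 2 → met
All met.

Yes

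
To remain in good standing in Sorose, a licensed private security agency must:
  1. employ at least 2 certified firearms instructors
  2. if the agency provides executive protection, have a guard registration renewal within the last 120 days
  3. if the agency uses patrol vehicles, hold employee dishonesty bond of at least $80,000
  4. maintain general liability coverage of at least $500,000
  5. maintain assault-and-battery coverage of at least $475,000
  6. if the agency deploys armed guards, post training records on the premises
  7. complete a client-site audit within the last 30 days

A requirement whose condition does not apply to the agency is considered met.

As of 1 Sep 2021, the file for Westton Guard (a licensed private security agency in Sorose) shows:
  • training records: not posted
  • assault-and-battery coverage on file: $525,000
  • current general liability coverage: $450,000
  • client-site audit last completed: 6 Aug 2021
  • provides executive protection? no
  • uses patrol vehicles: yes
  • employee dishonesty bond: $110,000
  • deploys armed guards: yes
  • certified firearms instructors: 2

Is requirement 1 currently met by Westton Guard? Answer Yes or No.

Yes

1. certified firearms instructors 2 ≥ 2 → met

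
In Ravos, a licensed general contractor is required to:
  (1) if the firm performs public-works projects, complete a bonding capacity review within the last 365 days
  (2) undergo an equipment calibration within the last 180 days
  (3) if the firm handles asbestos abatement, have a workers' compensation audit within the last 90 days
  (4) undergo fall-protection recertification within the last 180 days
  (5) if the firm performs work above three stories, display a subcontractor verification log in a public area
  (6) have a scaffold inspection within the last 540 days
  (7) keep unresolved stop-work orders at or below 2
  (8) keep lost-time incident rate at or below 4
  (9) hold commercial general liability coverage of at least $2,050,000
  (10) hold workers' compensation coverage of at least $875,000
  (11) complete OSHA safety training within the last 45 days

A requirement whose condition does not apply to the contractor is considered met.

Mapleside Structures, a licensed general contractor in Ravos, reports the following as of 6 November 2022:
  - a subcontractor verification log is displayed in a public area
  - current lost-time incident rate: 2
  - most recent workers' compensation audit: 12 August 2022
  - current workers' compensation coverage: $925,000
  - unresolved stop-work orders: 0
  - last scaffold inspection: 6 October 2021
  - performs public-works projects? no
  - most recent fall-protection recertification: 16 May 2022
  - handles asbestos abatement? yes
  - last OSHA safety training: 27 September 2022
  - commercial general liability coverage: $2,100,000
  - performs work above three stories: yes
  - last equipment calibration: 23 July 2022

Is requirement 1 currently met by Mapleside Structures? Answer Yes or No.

1. condition 'performs public-works projects' does not hold → requirement n/a → met

Yes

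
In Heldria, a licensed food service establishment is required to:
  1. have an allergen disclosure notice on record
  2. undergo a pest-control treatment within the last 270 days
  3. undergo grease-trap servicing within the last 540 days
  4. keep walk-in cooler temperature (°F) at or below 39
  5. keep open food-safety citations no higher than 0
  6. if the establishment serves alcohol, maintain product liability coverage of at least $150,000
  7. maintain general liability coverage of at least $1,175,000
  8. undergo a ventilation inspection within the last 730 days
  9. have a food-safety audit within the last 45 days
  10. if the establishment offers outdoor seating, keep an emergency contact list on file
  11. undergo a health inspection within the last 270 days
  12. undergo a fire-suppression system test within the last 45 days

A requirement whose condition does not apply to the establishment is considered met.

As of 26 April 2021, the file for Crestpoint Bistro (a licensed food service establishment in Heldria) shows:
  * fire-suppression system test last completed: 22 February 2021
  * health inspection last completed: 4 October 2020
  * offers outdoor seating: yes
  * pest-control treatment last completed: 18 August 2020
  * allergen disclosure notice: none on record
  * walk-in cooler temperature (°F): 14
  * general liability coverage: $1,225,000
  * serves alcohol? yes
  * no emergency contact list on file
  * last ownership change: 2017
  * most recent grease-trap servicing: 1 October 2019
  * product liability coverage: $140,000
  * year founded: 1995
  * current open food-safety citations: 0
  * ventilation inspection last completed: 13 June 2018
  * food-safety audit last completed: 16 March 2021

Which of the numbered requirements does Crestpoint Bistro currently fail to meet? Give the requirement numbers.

1. allergen disclosure notice absent → not met
2. pest-control treatment 251 days ago vs limit 270 → met
3. grease-trap servicing 573 days ago vs limit 540 → not met
4. walk-in cooler temperature (°F) 14 ≤ 39 → met
5. open food-safety citations 0 ≤ 0 → met
6. condition 'serves alcohol' holds; product liability coverage $140,000 < $150,000 → not met
7. general liability coverage $1,225,000 ≥ $1,175,000 → met
8. ventilation inspection 1048 days ago vs limit 730 → not met
9. food-safety audit 41 days ago vs limit 45 → met
10. condition 'offers outdoor seating' holds; emergency contact list absent → not met
11. health inspection 204 days ago vs limit 270 → met
12. fire-suppression system test 63 days ago vs limit 45 → not met
Not met: 1, 3, 6, 8, 10, 12

1, 3, 6, 8, 10, 12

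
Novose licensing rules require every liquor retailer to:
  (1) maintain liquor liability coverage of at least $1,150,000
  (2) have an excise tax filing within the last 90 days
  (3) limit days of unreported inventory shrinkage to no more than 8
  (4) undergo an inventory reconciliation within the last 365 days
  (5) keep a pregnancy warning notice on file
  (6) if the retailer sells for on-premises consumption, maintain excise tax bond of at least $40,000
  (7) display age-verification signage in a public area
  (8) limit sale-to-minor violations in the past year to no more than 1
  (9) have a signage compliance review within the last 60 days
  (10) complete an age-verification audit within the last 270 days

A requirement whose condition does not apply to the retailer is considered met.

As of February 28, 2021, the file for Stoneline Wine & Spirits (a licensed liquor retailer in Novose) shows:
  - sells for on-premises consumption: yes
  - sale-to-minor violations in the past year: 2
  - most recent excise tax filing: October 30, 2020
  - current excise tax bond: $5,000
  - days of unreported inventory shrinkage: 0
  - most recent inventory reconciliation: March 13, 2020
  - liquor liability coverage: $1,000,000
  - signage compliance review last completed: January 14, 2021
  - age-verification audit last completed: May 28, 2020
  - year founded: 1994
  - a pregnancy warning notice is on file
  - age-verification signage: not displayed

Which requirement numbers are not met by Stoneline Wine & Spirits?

1, 2, 6, 7, 8, 10

1. liquor liability coverage $1,000,000 < $1,150,000 → not met
2. excise tax filing 121 days ago vs limit 90 → not met
3. days of unreported inventory shrinkage 0 ≤ 8 → met
4. inventory reconciliation 352 days ago vs limit 365 → met
5. pregnancy warning notice present → met
6. condition 'sells for on-premises consumption' holds; excise tax bond $5,000 < $40,000 → not met
7. age-verification signage absent → not met
8. sale-to-minor violations in the past year 2 > 1 → not met
9. signage compliance review 45 days ago vs limit 60 → met
10. age-verification audit 276 days ago vs limit 270 → not met
Not met: 1, 2, 6, 7, 8, 10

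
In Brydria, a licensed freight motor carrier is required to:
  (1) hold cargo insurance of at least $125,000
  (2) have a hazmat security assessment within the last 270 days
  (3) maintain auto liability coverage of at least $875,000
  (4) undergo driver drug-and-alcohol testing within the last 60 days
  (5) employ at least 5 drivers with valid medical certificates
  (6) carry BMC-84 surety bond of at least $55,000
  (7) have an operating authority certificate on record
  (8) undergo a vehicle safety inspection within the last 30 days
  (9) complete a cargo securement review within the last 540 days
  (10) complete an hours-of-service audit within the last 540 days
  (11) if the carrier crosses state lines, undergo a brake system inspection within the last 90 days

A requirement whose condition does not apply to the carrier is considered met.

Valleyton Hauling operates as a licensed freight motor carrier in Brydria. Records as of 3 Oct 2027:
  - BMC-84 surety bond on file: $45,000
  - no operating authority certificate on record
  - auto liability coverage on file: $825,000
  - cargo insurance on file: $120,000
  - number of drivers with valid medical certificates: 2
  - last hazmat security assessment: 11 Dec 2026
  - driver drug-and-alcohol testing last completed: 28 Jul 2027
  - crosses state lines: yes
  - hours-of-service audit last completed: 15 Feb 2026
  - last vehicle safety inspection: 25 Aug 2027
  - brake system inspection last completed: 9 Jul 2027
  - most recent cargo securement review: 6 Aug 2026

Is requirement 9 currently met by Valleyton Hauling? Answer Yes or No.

9. cargo securement review 423 days ago vs limit 540 → met

Yes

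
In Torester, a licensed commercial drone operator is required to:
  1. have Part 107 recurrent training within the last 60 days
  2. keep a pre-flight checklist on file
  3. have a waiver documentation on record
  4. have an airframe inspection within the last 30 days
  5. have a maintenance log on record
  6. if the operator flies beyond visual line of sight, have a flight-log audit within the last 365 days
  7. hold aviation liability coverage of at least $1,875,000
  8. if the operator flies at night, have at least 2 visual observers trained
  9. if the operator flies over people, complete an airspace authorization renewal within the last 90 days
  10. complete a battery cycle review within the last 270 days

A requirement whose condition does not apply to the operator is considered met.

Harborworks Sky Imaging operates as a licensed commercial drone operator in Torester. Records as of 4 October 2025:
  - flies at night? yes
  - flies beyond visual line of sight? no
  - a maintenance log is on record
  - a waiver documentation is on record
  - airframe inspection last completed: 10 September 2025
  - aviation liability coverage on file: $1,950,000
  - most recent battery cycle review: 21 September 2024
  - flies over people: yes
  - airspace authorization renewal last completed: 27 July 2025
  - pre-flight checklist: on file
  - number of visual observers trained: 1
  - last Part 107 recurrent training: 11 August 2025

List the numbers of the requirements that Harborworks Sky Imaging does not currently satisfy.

8, 10

1. Part 107 recurrent training 54 days ago vs limit 60 → met
2. pre-flight checklist present → met
3. waiver documentation present → met
4. airframe inspection 24 days ago vs limit 30 → met
5. maintenance log present → met
6. condition 'flies beyond visual line of sight' does not hold → requirement n/a → met
7. aviation liability coverage $1,950,000 ≥ $1,875,000 → met
8. condition 'flies at night' holds; visual observers trained 1 < 2 → not met
9. condition 'flies over people' holds; airspace authorization renewal 69 days ago vs limit 90 → met
10. battery cycle review 378 days ago vs limit 270 → not met
Not met: 8, 10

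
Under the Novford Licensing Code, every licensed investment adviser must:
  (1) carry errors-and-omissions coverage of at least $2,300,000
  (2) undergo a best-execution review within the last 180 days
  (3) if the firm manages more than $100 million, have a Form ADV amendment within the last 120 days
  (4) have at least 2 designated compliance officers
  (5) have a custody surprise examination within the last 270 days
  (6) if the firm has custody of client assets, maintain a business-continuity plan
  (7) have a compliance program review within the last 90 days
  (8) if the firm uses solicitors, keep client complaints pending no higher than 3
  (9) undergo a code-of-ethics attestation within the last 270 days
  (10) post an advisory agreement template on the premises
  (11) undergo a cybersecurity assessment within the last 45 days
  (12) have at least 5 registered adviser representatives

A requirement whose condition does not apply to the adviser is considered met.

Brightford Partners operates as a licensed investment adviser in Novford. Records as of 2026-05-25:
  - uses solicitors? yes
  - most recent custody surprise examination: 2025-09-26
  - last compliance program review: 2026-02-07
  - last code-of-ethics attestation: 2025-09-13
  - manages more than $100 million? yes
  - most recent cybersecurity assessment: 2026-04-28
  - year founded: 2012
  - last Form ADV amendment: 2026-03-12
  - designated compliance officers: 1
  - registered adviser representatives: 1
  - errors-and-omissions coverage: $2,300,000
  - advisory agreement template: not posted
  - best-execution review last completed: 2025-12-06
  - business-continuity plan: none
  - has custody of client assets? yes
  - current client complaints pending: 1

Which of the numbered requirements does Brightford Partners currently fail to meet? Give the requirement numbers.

1. errors-and-omissions coverage $2,300,000 ≥ $2,300,000 → met
2. best-execution review 170 days ago vs limit 180 → met
3. condition 'manages more than $100 million' holds; Form ADV amendment 74 days ago vs limit 120 → met
4. designated compliance officers 1 < 2 → not met
5. custody surprise examination 241 days ago vs limit 270 → met
6. condition 'has custody of client assets' holds; business-continuity plan absent → not met
7. compliance program review 107 days ago vs limit 90 → not met
8. condition 'uses solicitors' holds; client complaints pending 1 ≤ 3 → met
9. code-of-ethics attestation 254 days ago vs limit 270 → met
10. advisory agreement template absent → not met
11. cybersecurity assessment 27 days ago vs limit 45 → met
12. registered adviser representatives 1 < 5 → not met
Not met: 4, 6, 7, 10, 12

4, 6, 7, 10, 12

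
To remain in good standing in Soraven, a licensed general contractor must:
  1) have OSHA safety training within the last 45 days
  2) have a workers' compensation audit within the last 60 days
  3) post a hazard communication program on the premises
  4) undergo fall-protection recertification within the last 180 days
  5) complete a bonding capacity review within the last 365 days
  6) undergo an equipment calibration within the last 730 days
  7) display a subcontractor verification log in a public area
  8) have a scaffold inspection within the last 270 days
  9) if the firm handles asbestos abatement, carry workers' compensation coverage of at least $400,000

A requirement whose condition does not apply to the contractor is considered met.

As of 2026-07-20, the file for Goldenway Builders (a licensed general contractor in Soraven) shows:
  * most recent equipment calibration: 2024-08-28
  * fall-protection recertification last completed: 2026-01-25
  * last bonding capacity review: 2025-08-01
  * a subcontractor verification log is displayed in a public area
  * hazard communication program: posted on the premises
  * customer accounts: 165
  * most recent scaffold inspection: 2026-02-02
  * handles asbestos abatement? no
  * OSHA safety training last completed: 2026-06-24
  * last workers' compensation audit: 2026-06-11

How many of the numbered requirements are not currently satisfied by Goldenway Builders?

0

1. OSHA safety training 26 days ago vs limit 45 → met
2. workers' compensation audit 39 days ago vs limit 60 → met
3. hazard communication program present → met
4. fall-protection recertification 176 days ago vs limit 180 → met
5. bonding capacity review 353 days ago vs limit 365 → met
6. equipment calibration 691 days ago vs limit 730 → met
7. subcontractor verification log present → met
8. scaffold inspection 168 days ago vs limit 270 → met
9. condition 'handles asbestos abatement' does not hold → requirement n/a → met
Not met: 0 of 9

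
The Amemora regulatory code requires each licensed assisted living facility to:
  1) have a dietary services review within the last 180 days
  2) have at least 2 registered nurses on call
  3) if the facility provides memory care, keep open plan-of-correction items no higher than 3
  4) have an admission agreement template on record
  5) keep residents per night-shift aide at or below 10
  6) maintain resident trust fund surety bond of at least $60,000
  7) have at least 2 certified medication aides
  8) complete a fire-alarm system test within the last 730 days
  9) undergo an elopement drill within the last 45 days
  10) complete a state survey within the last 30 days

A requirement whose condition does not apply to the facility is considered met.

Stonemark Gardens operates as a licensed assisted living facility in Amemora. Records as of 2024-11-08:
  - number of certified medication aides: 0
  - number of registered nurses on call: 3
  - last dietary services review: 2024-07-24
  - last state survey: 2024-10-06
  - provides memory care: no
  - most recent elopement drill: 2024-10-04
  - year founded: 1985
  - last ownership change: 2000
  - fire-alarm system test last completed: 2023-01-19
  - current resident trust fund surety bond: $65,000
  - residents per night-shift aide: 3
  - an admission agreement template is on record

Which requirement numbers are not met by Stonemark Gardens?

1. dietary services review 107 days ago vs limit 180 → met
2. registered nurses on call 3 ≥ 2 → met
3. condition 'provides memory care' does not hold → requirement n/a → met
4. admission agreement template present → met
5. residents per night-shift aide 3 ≤ 10 → met
6. resident trust fund surety bond $65,000 ≥ $60,000 → met
7. certified medication aides 0 < 2 → not met
8. fire-alarm system test 659 days ago vs limit 730 → met
9. elopement drill 35 days ago vs limit 45 → met
10. state survey 33 days ago vs limit 30 → not met
Not met: 7, 10

7, 10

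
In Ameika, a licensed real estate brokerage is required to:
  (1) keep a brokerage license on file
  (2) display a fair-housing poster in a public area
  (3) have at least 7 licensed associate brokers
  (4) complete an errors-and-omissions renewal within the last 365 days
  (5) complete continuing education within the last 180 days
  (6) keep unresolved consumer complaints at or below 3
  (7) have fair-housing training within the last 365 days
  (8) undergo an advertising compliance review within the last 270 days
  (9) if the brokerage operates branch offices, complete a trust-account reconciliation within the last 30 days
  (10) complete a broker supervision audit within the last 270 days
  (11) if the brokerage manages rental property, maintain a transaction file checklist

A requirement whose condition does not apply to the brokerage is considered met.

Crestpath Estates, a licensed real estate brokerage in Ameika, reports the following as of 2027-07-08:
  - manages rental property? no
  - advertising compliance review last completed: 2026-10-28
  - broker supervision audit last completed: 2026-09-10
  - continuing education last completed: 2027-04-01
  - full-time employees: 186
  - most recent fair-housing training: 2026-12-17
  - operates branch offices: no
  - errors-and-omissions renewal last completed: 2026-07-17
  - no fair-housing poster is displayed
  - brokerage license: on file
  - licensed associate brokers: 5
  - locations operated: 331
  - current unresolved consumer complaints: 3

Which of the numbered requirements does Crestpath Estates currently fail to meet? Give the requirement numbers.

2, 3, 10

1. brokerage license present → met
2. fair-housing poster absent → not met
3. licensed associate brokers 5 < 7 → not met
4. errors-and-omissions renewal 356 days ago vs limit 365 → met
5. continuing education 98 days ago vs limit 180 → met
6. unresolved consumer complaints 3 ≤ 3 → met
7. fair-housing training 203 days ago vs limit 365 → met
8. advertising compliance review 253 days ago vs limit 270 → met
9. condition 'operates branch offices' does not hold → requirement n/a → met
10. broker supervision audit 301 days ago vs limit 270 → not met
11. condition 'manages rental property' does not hold → requirement n/a → met
Not met: 2, 3, 10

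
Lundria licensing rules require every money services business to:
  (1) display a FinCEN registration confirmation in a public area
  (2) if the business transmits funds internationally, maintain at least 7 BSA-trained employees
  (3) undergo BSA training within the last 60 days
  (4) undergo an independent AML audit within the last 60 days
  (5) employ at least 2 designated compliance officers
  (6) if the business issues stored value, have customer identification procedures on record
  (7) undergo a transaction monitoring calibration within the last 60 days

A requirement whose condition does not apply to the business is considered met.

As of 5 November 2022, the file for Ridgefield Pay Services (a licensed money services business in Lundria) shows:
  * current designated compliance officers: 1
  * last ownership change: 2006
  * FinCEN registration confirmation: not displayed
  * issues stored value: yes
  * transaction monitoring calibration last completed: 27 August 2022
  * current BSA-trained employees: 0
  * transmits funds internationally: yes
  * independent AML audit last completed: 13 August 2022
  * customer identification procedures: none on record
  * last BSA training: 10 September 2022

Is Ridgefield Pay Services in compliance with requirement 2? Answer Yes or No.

2. condition 'transmits funds internationally' holds; BSA-trained employees 0 < 7 → not met

No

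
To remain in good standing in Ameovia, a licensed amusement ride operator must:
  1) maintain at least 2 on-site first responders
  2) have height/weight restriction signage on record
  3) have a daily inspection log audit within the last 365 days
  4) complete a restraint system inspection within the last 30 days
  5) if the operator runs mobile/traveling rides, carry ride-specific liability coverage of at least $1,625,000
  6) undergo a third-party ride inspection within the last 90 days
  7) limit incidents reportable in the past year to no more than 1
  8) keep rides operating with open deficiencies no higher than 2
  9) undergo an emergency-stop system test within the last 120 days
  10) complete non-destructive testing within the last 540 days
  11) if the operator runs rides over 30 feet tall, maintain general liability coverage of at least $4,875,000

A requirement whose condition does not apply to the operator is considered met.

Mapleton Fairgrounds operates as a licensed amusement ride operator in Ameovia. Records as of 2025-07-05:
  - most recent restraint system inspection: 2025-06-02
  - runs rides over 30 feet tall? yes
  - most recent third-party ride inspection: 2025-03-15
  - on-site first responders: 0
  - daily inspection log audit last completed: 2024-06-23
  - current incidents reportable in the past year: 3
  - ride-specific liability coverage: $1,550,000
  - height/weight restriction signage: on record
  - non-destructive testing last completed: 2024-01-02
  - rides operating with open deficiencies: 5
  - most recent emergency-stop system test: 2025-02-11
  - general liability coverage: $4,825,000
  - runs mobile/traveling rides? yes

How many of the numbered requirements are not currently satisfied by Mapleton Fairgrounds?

1. on-site first responders 0 < 2 → not met
2. height/weight restriction signage present → met
3. daily inspection log audit 377 days ago vs limit 365 → not met
4. restraint system inspection 33 days ago vs limit 30 → not met
5. condition 'runs mobile/traveling rides' holds; ride-specific liability coverage $1,550,000 < $1,625,000 → not met
6. third-party ride inspection 112 days ago vs limit 90 → not met
7. incidents reportable in the past year 3 > 1 → not met
8. rides operating with open deficiencies 5 > 2 → not met
9. emergency-stop system test 144 days ago vs limit 120 → not met
10. non-destructive testing 550 days ago vs limit 540 → not met
11. condition 'runs rides over 30 feet tall' holds; general liability coverage $4,825,000 < $4,875,000 → not met
Not met: 10 of 11

10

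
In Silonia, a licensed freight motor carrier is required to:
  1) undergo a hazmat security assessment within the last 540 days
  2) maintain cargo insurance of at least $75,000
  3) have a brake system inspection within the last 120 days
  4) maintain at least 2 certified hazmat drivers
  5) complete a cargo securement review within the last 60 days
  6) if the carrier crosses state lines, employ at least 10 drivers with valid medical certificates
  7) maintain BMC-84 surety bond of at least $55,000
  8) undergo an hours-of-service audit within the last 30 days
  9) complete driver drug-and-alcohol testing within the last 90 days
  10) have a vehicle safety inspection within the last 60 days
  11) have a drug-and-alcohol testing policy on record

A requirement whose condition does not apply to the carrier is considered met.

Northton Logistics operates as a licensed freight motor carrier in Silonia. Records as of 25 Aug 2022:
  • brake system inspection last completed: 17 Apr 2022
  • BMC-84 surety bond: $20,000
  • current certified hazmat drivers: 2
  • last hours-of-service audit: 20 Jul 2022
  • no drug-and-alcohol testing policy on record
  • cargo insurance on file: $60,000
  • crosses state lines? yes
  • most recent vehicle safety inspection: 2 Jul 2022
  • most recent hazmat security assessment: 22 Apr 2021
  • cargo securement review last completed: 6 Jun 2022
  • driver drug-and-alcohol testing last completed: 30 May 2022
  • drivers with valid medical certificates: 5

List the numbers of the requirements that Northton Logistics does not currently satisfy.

1. hazmat security assessment 490 days ago vs limit 540 → met
2. cargo insurance $60,000 < $75,000 → not met
3. brake system inspection 130 days ago vs limit 120 → not met
4. certified hazmat drivers 2 ≥ 2 → met
5. cargo securement review 80 days ago vs limit 60 → not met
6. condition 'crosses state lines' holds; drivers with valid medical certificates 5 < 10 → not met
7. BMC-84 surety bond $20,000 < $55,000 → not met
8. hours-of-service audit 36 days ago vs limit 30 → not met
9. driver drug-and-alcohol testing 87 days ago vs limit 90 → met
10. vehicle safety inspection 54 days ago vs limit 60 → met
11. drug-and-alcohol testing policy absent → not met
Not met: 2, 3, 5, 6, 7, 8, 11

2, 3, 5, 6, 7, 8, 11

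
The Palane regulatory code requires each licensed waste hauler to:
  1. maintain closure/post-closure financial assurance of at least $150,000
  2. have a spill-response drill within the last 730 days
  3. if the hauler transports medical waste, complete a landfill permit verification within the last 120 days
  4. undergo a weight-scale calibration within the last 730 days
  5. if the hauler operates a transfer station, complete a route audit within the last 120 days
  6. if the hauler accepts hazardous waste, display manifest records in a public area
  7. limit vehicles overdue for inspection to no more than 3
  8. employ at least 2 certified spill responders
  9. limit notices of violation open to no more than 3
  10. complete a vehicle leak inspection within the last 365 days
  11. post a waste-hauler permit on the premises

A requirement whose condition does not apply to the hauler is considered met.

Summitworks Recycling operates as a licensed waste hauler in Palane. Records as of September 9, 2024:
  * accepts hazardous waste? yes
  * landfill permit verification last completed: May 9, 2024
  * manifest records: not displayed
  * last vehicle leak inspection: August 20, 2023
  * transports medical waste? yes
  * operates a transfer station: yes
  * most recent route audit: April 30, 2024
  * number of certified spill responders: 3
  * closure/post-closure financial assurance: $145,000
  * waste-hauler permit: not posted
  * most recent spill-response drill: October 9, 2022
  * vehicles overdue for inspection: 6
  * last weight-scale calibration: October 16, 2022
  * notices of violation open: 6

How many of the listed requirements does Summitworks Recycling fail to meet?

1. closure/post-closure financial assurance $145,000 < $150,000 → not met
2. spill-response drill 701 days ago vs limit 730 → met
3. condition 'transports medical waste' holds; landfill permit verification 123 days ago vs limit 120 → not met
4. weight-scale calibration 694 days ago vs limit 730 → met
5. condition 'operates a transfer station' holds; route audit 132 days ago vs limit 120 → not met
6. condition 'accepts hazardous waste' holds; manifest records absent → not met
7. vehicles overdue for inspection 6 > 3 → not met
8. certified spill responders 3 ≥ 2 → met
9. notices of violation open 6 > 3 → not met
10. vehicle leak inspection 386 days ago vs limit 365 → not met
11. waste-hauler permit absent → not met
Not met: 8 of 11

8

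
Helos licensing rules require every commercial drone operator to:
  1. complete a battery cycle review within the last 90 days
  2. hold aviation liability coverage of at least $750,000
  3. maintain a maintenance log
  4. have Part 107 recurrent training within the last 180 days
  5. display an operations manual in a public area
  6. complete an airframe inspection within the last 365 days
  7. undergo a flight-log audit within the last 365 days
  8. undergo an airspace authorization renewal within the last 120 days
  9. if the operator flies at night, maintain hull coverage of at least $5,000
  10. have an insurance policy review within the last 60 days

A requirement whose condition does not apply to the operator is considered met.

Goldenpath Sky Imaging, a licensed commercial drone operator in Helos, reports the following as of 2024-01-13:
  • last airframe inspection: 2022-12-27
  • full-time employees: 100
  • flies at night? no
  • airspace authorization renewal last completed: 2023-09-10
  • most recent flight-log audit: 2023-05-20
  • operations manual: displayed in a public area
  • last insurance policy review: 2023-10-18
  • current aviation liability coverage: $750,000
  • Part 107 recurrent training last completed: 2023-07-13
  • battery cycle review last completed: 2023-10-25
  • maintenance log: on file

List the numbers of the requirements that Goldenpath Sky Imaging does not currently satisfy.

1. battery cycle review 80 days ago vs limit 90 → met
2. aviation liability coverage $750,000 ≥ $750,000 → met
3. maintenance log present → met
4. Part 107 recurrent training 184 days ago vs limit 180 → not met
5. operations manual present → met
6. airframe inspection 382 days ago vs limit 365 → not met
7. flight-log audit 238 days ago vs limit 365 → met
8. airspace authorization renewal 125 days ago vs limit 120 → not met
9. condition 'flies at night' does not hold → requirement n/a → met
10. insurance policy review 87 days ago vs limit 60 → not met
Not met: 4, 6, 8, 10

4, 6, 8, 10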